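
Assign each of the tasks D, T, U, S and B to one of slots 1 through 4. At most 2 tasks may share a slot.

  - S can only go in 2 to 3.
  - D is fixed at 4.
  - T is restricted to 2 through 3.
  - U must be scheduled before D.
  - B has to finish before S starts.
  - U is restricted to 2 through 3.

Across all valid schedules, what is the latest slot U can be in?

U is available from 2; U's own window allows nothing later than 3.
U at 3 is achievable: D -> 4; T -> 2; B -> 1; U -> 3; S -> 2.

3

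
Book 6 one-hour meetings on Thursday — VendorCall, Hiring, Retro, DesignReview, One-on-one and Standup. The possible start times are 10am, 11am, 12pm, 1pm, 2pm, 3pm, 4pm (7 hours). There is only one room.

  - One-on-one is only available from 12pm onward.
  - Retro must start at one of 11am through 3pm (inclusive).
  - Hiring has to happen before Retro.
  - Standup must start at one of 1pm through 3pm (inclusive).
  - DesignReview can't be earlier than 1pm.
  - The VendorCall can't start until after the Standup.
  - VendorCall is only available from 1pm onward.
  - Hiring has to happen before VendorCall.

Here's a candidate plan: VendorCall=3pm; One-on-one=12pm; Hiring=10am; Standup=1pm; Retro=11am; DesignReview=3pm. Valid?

Retro must start at one of 11am through 3pm (inclusive) — holds.
One-on-one is only available from 12pm onward — holds.
Hiring has to happen before VendorCall — holds.
There is only one room — violated.
VendorCall is only available from 1pm onward — holds.
Hiring has to happen before Retro — holds.
DesignReview can't be earlier than 1pm — holds.
Standup must start at one of 1pm through 3pm (inclusive) — holds.
The VendorCall can't start until after the Standup — holds.

Invalid. There is only one room.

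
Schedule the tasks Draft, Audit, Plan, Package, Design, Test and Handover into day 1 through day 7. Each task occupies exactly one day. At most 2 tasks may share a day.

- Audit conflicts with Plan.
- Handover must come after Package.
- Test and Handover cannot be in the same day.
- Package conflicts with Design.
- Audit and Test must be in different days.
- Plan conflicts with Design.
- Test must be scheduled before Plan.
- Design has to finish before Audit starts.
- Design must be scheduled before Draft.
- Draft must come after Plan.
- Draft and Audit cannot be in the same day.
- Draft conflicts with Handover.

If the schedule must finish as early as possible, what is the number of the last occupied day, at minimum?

The precedence chain requires at least 3 distinct days.
With at most 2 per day and 7 tasks, at least 4 days are needed.
4 works (last occupied day: day 4): for example Audit -> day 4, Plan -> day 2, Test -> day 1, Draft -> day 3, Handover -> day 4, Design -> day 1, Package -> day 2.

4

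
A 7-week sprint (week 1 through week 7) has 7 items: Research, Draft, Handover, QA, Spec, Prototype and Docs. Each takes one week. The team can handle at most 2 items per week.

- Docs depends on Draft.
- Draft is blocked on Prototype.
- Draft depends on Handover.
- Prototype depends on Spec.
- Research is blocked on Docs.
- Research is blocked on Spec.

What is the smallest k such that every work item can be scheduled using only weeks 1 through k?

5

The precedence chain requires at least 5 distinct weeks.
With at most 2 per week and 7 work items, at least 4 weeks are needed.
5 works (last occupied week: week 5): for example Prototype=week 2; Docs=week 4; Research=week 5; QA=week 2; Spec=week 1; Handover=week 1; Draft=week 3.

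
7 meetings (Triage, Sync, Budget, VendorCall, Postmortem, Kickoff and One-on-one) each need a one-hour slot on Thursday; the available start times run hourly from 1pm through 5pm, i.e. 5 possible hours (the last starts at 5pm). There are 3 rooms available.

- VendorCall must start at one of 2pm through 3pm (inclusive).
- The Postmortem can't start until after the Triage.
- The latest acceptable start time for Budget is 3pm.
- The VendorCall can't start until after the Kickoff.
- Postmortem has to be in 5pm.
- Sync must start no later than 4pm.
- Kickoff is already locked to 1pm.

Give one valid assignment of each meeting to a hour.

Postmortem in 5pm, Triage in 2pm, Sync in 1pm, Kickoff in 1pm, Budget in 1pm, One-on-one in 2pm, VendorCall in 2pm

Checking: Kickoff(1pm) before VendorCall(2pm); Triage(2pm) before Postmortem(5pm); Sync=1pm in [1pm,4pm]; Budget=1pm in [1pm,3pm]; Kickoff=1pm in [1pm,1pm]; VendorCall=2pm in [2pm,3pm]; Postmortem=5pm in [5pm,5pm]; max 3 per hour (cap 3).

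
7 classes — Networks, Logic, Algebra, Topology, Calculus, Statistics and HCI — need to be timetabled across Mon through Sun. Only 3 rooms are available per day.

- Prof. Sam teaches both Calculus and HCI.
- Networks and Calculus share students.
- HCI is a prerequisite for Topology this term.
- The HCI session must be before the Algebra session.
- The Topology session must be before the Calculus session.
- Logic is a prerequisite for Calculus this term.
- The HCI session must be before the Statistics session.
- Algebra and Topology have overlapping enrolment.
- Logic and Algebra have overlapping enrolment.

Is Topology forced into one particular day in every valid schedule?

No

Topology can be Tue (e.g. Statistics in Tue, Logic in Mon, HCI in Mon, Topology in Tue, Networks in Mon, Calculus in Wed, Algebra in Wed) or Wed (e.g. Networks=Mon, Statistics=Tue, Calculus=Thu, Topology=Wed, Algebra=Tue, Logic=Mon, HCI=Mon).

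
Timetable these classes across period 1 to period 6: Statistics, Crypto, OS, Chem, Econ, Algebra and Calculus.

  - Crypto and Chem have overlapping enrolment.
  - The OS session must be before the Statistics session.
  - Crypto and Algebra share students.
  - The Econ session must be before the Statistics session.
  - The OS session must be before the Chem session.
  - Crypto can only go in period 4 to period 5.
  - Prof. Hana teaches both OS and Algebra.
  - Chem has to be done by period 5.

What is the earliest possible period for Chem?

Precedence pushes Chem to at least period 2; Chem's own window allows nothing later than period 5.
Chem at period 2 is achievable: Algebra=period 2, OS=period 1, Calculus=period 1, Crypto=period 4, Econ=period 1, Statistics=period 2, Chem=period 2.

period 2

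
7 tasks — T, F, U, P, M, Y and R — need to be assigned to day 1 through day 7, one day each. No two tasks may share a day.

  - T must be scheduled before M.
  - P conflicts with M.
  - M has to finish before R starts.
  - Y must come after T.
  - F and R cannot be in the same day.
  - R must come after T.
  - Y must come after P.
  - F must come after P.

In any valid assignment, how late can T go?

Downstream work caps T at day 5.
T at day 4 is achievable: U -> day 3; T -> day 4; Y -> day 6; F -> day 2; M -> day 5; P -> day 1; R -> day 7.
Nothing later works — the conflict and capacity constraints rule out every day after day 4.

day 4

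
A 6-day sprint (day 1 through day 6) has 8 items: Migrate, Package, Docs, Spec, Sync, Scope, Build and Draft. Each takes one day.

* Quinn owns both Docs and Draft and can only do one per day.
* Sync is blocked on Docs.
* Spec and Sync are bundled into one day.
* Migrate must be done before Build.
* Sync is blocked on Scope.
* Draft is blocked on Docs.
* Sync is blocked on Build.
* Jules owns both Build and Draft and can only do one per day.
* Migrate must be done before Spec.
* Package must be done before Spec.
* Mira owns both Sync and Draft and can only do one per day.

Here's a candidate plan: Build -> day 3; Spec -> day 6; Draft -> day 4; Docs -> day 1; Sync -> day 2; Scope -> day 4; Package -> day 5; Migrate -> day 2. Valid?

No — it violates: Spec and Sync are bundled into one day

Quinn owns both Docs and Draft and can only do one per day — holds.
Mira owns both Sync and Draft and can only do one per day — holds.
Sync is blocked on Build — violated.
Migrate must be done before Spec — holds.
Package must be done before Spec — holds.
Sync is blocked on Docs — holds.
Jules owns both Build and Draft and can only do one per day — holds.
Spec and Sync are bundled into one day — violated.
Migrate must be done before Build — holds.
Sync is blocked on Scope — violated.
Draft is blocked on Docs — holds.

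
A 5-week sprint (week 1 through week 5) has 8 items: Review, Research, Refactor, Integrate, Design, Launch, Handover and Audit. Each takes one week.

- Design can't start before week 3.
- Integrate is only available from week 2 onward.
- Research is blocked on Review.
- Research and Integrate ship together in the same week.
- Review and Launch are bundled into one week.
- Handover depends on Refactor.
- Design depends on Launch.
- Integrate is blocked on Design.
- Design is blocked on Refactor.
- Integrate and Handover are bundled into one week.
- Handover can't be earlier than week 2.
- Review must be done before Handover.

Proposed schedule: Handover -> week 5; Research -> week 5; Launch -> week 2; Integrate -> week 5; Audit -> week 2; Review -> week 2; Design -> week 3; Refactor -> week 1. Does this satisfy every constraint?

Integrate is blocked on Design — holds.
Design can't start before week 3 — holds.
Review and Launch are bundled into one week — holds.
Integrate is only available from week 2 onward — holds.
Research is blocked on Review — holds.
Handover depends on Refactor — holds.
Review must be done before Handover — holds.
Design depends on Launch — holds.
Handover can't be earlier than week 2 — holds.
Design is blocked on Refactor — holds.
Integrate and Handover are bundled into one week — holds.
Research and Integrate ship together in the same week — holds.

Yes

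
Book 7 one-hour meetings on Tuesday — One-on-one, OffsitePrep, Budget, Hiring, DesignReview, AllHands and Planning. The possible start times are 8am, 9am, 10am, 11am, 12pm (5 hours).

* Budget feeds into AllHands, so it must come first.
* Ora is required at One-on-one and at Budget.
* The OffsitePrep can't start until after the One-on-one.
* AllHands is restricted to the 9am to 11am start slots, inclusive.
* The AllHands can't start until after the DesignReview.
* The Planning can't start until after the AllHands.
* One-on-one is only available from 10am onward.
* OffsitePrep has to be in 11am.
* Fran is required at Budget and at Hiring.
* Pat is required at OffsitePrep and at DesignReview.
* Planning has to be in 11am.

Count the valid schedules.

20

Splitting on Budget: it can be 8am (12), 9am (8). Listing each branch's schedules as (One-on-one, OffsitePrep, Hiring, DesignReview, AllHands, Planning):
Budget=8am: (10am,11am,9am,8am,9am,11am) (10am,11am,9am,8am,10am,11am) (10am,11am,9am,9am,10am,11am) (10am,11am,10am,8am,9am,11am) (10am,11am,10am,8am,10am,11am) (10am,11am,10am,9am,10am,11am) (10am,11am,11am,8am,9am,11am) (10am,11am,11am,8am,10am,11am) (10am,11am,11am,9am,10am,11am) (10am,11am,12pm,8am,9am,11am) (10am,11am,12pm,8am,10am,11am) (10am,11am,12pm,9am,10am,11am) — 12.
Budget=9am: (10am,11am,8am,8am,10am,11am) (10am,11am,8am,9am,10am,11am) (10am,11am,10am,8am,10am,11am) (10am,11am,10am,9am,10am,11am) (10am,11am,11am,8am,10am,11am) (10am,11am,11am,9am,10am,11am) (10am,11am,12pm,8am,10am,11am) (10am,11am,12pm,9am,10am,11am) — 8.
Summing: 12 + 8 = 20.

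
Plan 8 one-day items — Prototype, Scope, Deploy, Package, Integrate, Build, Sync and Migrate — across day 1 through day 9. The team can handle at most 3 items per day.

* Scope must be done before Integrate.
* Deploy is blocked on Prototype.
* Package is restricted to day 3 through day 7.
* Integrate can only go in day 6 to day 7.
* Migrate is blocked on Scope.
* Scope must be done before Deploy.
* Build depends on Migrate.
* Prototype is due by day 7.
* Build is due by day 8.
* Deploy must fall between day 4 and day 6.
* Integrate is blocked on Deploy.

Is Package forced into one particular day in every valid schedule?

Package can be day 3 (e.g. Migrate -> day 2; Build -> day 3; Package -> day 3; Integrate -> day 6; Prototype -> day 1; Scope -> day 1; Sync -> day 1; Deploy -> day 4) or day 4 (e.g. Deploy in day 4, Sync in day 1, Package in day 4, Scope in day 1, Build in day 3, Prototype in day 1, Integrate in day 6, Migrate in day 2).

No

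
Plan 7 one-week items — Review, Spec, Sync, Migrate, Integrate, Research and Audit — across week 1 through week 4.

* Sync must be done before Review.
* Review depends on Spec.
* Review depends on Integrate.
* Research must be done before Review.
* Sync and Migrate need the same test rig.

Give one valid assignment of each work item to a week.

Research in week 1; Migrate in week 2; Spec in week 1; Integrate in week 1; Audit in week 1; Sync in week 1; Review in week 2

Checking: Integrate(week 1) before Review(week 2); Research(week 1) before Review(week 2); Sync(week 1) before Review(week 2); Spec(week 1) before Review(week 2); Sync(week 1) != Migrate(week 2).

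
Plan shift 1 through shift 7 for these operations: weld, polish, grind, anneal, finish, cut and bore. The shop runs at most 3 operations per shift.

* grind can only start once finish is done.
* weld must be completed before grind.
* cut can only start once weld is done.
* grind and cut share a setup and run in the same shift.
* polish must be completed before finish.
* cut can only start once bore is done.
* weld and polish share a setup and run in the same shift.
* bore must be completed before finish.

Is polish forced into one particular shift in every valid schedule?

No

polish can be shift 1 (e.g. weld -> shift 1, polish -> shift 1, anneal -> shift 2, grind -> shift 3, cut -> shift 3, bore -> shift 1, finish -> shift 2) or shift 2 (e.g. polish=shift 2, anneal=shift 1, finish=shift 3, weld=shift 2, grind=shift 4, cut=shift 4, bore=shift 1).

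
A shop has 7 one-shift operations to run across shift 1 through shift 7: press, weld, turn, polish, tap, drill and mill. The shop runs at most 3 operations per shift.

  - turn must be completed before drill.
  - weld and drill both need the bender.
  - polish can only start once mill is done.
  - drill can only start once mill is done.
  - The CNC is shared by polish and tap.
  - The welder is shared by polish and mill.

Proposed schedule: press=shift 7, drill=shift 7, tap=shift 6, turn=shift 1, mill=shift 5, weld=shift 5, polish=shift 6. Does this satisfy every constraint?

Invalid. The CNC is shared by polish and tap.

weld and drill both need the bender — holds.
The shop runs at most 3 operations per shift — holds.
The welder is shared by polish and mill — holds.
drill can only start once mill is done — holds.
turn must be completed before drill — holds.
The CNC is shared by polish and tap — violated.
polish can only start once mill is done — holds.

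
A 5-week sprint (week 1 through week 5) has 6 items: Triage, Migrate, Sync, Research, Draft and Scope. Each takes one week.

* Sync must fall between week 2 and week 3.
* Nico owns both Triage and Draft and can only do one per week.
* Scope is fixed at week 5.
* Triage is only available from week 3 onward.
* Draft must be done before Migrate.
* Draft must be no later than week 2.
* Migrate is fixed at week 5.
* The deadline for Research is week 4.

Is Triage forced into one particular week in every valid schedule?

Triage can be week 3 (e.g. Research -> week 1, Migrate -> week 5, Draft -> week 1, Scope -> week 5, Triage -> week 3, Sync -> week 2) or week 4 (e.g. Sync in week 2, Research in week 1, Migrate in week 5, Triage in week 4, Scope in week 5, Draft in week 1).

No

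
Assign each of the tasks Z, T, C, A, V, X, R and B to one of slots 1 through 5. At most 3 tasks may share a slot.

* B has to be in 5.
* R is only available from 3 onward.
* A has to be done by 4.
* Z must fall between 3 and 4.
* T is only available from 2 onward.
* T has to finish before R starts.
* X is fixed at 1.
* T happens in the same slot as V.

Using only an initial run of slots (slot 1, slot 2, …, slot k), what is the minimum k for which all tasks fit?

5

The precedence chain requires at least 2 distinct slots.
With at most 3 per slot and 8 tasks, at least 3 slots are needed.
B can't be placed before 5, so the schedule must run through at least slot 5.
5 works (last occupied slot: 5): for example V=2; A=1; Z=3; T=2; C=1; R=3; B=5; X=1.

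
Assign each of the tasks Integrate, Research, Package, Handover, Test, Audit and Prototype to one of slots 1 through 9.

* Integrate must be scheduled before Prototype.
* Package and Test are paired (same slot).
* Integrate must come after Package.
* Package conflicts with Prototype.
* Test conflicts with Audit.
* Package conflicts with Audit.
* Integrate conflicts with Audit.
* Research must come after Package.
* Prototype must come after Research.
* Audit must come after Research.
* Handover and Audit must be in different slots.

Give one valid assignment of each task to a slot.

Research -> 2, Prototype -> 3, Handover -> 1, Audit -> 3, Test -> 1, Package -> 1, Integrate -> 2

Checking: Research(2) before Audit(3); Package(1) before Research(2); Integrate(2) before Prototype(3); Package(1) before Integrate(2); Research(2) before Prototype(3); Integrate(2) != Audit(3); Package(1) != Prototype(3); Test(1) != Audit(3); Handover(1) != Audit(3); Package(1) != Audit(3); Package = Test = 1.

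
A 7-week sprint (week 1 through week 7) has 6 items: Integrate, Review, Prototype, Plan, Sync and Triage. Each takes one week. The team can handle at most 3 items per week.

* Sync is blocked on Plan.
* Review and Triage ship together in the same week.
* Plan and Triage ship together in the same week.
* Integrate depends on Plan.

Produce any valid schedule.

Prototype in week 2, Review in week 1, Sync in week 2, Triage in week 1, Integrate in week 2, Plan in week 1

Checking: Plan(week 1) before Sync(week 2); Plan(week 1) before Integrate(week 2); Review = Triage = week 1; Plan = Triage = week 1; max 3 per week (cap 3).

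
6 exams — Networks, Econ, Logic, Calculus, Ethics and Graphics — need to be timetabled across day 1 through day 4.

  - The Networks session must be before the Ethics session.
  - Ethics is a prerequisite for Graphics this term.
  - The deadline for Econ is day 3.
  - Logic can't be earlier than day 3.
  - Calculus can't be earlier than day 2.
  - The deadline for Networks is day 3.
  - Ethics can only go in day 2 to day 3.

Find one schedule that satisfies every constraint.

Graphics in day 3; Networks in day 1; Logic in day 3; Calculus in day 2; Econ in day 1; Ethics in day 2

Checking: Ethics(day 2) before Graphics(day 3); Networks(day 1) before Ethics(day 2); Networks=day 1 in [day 1,day 3]; Ethics=day 2 in [day 2,day 3]; Econ=day 1 in [day 1,day 3]; Logic=day 3 in [day 3,day 4]; Calculus=day 2 in [day 2,day 4].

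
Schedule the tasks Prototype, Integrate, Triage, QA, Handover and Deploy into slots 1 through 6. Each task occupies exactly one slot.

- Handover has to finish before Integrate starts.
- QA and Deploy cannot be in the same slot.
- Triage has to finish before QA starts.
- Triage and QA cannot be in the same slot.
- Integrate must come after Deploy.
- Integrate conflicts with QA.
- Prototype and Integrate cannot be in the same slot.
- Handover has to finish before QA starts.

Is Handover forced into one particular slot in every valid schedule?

No

Handover can be 1 (e.g. Handover=1, Deploy=1, Integrate=2, Prototype=1, QA=3, Triage=1) or 2 (e.g. Prototype in 1; Handover in 2; Triage in 1; Integrate in 3; QA in 4; Deploy in 1).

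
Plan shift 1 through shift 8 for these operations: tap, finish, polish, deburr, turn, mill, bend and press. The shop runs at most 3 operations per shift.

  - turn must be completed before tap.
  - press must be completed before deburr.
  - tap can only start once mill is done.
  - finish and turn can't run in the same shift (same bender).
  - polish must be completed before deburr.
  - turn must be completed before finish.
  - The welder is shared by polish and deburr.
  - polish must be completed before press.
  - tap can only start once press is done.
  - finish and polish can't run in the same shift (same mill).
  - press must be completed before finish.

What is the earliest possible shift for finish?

Precedence pushes finish to at least shift 3.
finish at shift 3 is achievable: bend in shift 2, deburr in shift 3, mill in shift 1, press in shift 2, turn in shift 1, finish in shift 3, tap in shift 3, polish in shift 1.

shift 3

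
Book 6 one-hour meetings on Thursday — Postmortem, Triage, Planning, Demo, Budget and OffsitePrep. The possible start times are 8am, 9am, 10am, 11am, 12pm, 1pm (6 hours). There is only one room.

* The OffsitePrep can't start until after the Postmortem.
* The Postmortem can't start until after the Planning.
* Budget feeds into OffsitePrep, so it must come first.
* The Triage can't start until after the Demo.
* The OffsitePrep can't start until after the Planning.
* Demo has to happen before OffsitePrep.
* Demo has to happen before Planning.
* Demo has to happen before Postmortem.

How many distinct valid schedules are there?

Splitting on Postmortem: it can be 10am (3), 11am (8), 12pm (8). Listing each branch's schedules as (Triage, Planning, Demo, Budget, OffsitePrep):
Postmortem=10am: (11am,9am,8am,12pm,1pm) (12pm,9am,8am,11am,1pm) (1pm,9am,8am,11am,12pm) — 3.
Postmortem=11am: (9am,10am,8am,12pm,1pm) (10am,9am,8am,12pm,1pm) (12pm,9am,8am,10am,1pm) (12pm,10am,8am,9am,1pm) (12pm,10am,9am,8am,1pm) (1pm,9am,8am,10am,12pm) (1pm,10am,8am,9am,12pm) (1pm,10am,9am,8am,12pm) — 8.
Postmortem=12pm: (9am,10am,8am,11am,1pm) (9am,11am,8am,10am,1pm) (10am,9am,8am,11am,1pm) (10am,11am,8am,9am,1pm) (10am,11am,9am,8am,1pm) (11am,9am,8am,10am,1pm) (11am,10am,8am,9am,1pm) (11am,10am,9am,8am,1pm) — 8.
Summing: 3 + 8 + 8 = 19.

19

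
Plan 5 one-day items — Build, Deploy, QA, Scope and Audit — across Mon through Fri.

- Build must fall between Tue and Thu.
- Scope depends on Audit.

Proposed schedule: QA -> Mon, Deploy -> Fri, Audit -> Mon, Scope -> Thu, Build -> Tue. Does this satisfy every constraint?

Scope depends on Audit — holds.
Build must fall between Tue and Thu — holds.

Yes, all constraints hold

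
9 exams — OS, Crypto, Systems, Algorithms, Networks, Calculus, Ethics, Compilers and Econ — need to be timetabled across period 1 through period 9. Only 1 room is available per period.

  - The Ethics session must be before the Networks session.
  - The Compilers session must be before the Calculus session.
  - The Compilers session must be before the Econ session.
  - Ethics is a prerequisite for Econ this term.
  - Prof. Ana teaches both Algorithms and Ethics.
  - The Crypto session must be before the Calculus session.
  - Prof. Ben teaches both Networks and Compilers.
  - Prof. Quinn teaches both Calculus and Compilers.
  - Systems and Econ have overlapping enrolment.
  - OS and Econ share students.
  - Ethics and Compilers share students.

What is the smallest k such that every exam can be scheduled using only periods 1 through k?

9 periods

The precedence chain requires at least 2 distinct periods.
With at most 1 per period and 9 exams, at least 9 periods are needed.
9 works (last occupied period: period 9): for example Calculus -> period 3, Networks -> period 6, Crypto -> period 2, Ethics -> period 4, Algorithms -> period 9, Econ -> period 5, Compilers -> period 1, Systems -> period 8, OS -> period 7.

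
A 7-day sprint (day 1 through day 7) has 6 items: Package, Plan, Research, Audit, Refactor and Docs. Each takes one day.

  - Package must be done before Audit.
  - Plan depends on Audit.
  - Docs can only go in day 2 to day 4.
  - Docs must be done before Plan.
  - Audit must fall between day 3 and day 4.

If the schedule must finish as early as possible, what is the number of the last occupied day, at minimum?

4

The precedence chain requires at least 3 distinct days.
Propagating the time windows through the other constraints, Plan can't land before day 4, so the schedule must run through at least day 4.
4 works (last occupied day: day 4): for example Plan -> day 4; Audit -> day 3; Research -> day 1; Refactor -> day 1; Package -> day 1; Docs -> day 2.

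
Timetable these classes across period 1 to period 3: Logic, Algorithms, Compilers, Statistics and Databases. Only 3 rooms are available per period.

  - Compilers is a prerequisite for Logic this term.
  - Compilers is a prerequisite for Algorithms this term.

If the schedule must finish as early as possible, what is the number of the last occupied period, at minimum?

The precedence chain requires at least 2 distinct periods.
With at most 3 per period and 5 classes, at least 2 periods are needed.
2 works (last occupied period: period 2): for example Databases=period 1; Logic=period 2; Compilers=period 1; Statistics=period 1; Algorithms=period 2.

2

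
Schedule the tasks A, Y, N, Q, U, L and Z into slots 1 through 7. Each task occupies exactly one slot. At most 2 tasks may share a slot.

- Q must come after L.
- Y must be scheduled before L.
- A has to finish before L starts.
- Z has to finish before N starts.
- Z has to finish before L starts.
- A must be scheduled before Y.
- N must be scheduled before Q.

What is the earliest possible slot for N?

2

Precedence pushes N to at least 2; downstream work caps N at 6.
N at 2 is achievable: Y -> 2; U -> 3; L -> 3; Q -> 4; N -> 2; Z -> 1; A -> 1.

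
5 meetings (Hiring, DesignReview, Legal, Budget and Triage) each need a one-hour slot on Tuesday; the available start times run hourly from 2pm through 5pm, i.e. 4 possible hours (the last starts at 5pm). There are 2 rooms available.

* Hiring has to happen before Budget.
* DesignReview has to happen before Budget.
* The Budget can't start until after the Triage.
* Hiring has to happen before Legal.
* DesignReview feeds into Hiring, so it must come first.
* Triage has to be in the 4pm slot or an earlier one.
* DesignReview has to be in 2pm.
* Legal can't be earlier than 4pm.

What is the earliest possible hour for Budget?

Precedence pushes Budget to at least 4pm.
Budget at 4pm is achievable: Hiring=3pm, Triage=2pm, DesignReview=2pm, Legal=4pm, Budget=4pm.

4pm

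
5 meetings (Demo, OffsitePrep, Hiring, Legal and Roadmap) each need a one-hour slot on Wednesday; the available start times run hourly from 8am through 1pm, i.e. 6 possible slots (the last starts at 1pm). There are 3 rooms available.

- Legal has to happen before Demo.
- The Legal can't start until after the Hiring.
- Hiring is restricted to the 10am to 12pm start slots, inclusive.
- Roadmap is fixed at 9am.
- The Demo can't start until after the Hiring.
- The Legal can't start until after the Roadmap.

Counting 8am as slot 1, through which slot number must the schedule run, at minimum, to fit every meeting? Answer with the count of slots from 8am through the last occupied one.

5 slots

The precedence chain requires at least 3 distinct slots.
With at most 3 per slot and 5 meetings, at least 2 slots are needed.
Propagating the time windows through the other constraints, Demo can't land before 12pm — that is slot 5 counting from 8am — so the schedule must run through at least 5 slots.
5 works (last occupied slot: 12pm): for example OffsitePrep=8am; Demo=12pm; Roadmap=9am; Hiring=10am; Legal=11am.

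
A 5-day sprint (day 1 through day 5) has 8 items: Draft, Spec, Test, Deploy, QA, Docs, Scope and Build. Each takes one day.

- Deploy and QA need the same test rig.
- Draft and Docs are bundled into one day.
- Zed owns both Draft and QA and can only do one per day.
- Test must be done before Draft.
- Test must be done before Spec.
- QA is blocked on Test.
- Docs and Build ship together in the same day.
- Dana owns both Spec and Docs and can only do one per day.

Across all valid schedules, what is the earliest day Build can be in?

Build must be in the same day as Draft, which can't be before day 2, so Build is at least day 2.
Build at day 2 is achievable: Scope -> day 1; Draft -> day 2; Docs -> day 2; Build -> day 2; Test -> day 1; QA -> day 3; Deploy -> day 1; Spec -> day 3.

day 2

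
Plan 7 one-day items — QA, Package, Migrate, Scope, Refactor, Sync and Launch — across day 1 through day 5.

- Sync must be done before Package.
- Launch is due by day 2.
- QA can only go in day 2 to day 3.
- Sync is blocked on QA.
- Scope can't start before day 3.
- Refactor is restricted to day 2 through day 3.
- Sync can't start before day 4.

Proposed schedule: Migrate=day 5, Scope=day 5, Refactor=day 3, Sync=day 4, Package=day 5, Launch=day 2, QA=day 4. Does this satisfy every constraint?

Invalid. QA can only go in day 2 to day 3.

QA can only go in day 2 to day 3 — violated.
Sync must be done before Package — holds.
Scope can't start before day 3 — holds.
Sync is blocked on QA — violated.
Launch is due by day 2 — holds.
Sync can't start before day 4 — holds.
Refactor is restricted to day 2 through day 3 — holds.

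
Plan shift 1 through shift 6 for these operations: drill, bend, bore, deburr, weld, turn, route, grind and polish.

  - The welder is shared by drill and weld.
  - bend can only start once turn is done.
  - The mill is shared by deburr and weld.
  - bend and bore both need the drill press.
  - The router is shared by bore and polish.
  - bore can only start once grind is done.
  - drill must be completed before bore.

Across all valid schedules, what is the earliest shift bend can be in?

Precedence pushes bend to at least shift 2.
bend at shift 2 is achievable: bend -> shift 2, grind -> shift 1, polish -> shift 1, deburr -> shift 1, weld -> shift 2, turn -> shift 1, bore -> shift 3, drill -> shift 1, route -> shift 1.

shift 2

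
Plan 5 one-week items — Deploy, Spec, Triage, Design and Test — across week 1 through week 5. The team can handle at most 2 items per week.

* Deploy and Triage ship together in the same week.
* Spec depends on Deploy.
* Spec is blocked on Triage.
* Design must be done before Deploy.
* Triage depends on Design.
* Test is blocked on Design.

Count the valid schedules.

25

Splitting on Deploy: it can be week 2 (9), week 3 (10), week 4 (6). Listing each branch's schedules as (Spec, Triage, Design, Test) by week number:
Deploy=week 2: (3,2,1,3) (3,2,1,4) (3,2,1,5) (4,2,1,3) (4,2,1,4) (4,2,1,5) (5,2,1,3) (5,2,1,4) (5,2,1,5) — 9.
Deploy=week 3: (4,3,1,2) (4,3,1,4) (4,3,1,5) (4,3,2,4) (4,3,2,5) (5,3,1,2) (5,3,1,4) (5,3,1,5) (5,3,2,4) (5,3,2,5) — 10.
Deploy=week 4: (5,4,1,2) (5,4,1,3) (5,4,1,5) (5,4,2,3) (5,4,2,5) (5,4,3,5) — 6.
Summing: 9 + 10 + 6 = 25.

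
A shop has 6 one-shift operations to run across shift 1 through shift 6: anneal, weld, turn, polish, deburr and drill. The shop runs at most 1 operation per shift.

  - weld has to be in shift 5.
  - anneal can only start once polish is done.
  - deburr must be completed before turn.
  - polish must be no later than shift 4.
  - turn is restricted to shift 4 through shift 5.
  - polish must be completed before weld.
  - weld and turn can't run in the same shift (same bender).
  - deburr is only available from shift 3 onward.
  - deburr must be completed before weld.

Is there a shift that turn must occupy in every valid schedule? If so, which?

shift 4

turn's window is shift 4–shift 5.
weld is fixed at shift 5, and turn can't share a shift with weld.
So turn must be shift 4.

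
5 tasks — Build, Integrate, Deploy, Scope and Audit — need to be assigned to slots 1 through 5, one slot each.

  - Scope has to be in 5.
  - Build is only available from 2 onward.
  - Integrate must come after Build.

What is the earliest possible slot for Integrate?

Precedence pushes Integrate to at least 3.
Integrate at 3 is achievable: Audit=1, Integrate=3, Build=2, Deploy=1, Scope=5.

3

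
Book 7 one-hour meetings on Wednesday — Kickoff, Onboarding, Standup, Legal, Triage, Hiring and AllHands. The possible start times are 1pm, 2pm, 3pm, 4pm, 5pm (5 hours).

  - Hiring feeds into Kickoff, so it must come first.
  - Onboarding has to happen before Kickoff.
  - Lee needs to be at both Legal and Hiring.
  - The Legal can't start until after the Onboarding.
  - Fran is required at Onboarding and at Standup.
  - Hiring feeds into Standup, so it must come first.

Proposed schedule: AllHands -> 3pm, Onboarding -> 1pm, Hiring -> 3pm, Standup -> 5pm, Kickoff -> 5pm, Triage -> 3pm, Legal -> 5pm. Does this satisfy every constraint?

Yes, all constraints hold

Hiring feeds into Kickoff, so it must come first — holds.
Hiring feeds into Standup, so it must come first — holds.
Onboarding has to happen before Kickoff — holds.
Fran is required at Onboarding and at Standup — holds.
The Legal can't start until after the Onboarding — holds.
Lee needs to be at both Legal and Hiring — holds.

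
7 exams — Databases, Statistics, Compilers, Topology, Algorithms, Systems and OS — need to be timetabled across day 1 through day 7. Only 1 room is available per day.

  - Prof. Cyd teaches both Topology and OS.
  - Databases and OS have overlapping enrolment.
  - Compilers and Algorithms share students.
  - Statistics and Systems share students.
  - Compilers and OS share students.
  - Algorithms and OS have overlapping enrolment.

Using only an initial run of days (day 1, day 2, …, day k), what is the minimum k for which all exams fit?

With at most 1 per day and 7 exams, at least 7 days are needed.
7 works (last occupied day: day 7): for example OS in day 7, Algorithms in day 5, Topology in day 4, Databases in day 1, Compilers in day 3, Statistics in day 2, Systems in day 6.

7 days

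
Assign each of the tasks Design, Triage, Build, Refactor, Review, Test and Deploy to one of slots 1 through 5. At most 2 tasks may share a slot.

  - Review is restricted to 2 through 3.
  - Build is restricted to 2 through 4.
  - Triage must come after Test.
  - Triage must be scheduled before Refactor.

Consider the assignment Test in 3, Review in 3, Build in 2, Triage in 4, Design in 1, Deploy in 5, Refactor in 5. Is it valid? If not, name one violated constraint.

Build is restricted to 2 through 4 — holds.
Review is restricted to 2 through 3 — holds.
At most 2 tasks may share a slot — holds.
Triage must be scheduled before Refactor — holds.
Triage must come after Test — holds.

Yes, all constraints hold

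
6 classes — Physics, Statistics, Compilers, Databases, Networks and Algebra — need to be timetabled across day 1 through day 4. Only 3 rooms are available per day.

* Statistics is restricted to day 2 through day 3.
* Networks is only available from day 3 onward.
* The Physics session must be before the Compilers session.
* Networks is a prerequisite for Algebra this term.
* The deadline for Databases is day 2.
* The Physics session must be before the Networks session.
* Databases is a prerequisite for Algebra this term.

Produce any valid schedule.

Physics=day 1; Networks=day 3; Statistics=day 2; Compilers=day 2; Algebra=day 4; Databases=day 1

Checking: Databases(day 1) before Algebra(day 4); Networks(day 3) before Algebra(day 4); Physics(day 1) before Compilers(day 2); Physics(day 1) before Networks(day 3); Statistics=day 2 in [day 2,day 3]; Networks=day 3 in [day 3,day 4]; Databases=day 1 in [day 1,day 2]; max 2 per day (cap 3).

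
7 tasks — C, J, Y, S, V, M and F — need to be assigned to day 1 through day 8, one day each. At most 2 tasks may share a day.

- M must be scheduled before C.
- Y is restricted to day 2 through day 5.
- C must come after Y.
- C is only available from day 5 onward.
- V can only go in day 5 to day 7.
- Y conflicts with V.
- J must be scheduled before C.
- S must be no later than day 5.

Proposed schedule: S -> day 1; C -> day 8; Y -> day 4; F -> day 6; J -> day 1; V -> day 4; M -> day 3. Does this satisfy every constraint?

No — it violates: V can only go in day 5 to day 7

C must come after Y — holds.
At most 2 tasks may share a day — holds.
Y conflicts with V — violated.
C is only available from day 5 onward — holds.
S must be no later than day 5 — holds.
M must be scheduled before C — holds.
V can only go in day 5 to day 7 — violated.
Y is restricted to day 2 through day 5 — holds.
J must be scheduled before C — holds.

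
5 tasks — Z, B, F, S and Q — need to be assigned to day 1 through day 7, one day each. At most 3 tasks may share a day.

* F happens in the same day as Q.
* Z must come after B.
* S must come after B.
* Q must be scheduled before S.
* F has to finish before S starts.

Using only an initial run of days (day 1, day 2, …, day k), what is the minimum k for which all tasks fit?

2 days

The precedence chain requires at least 2 distinct days.
With at most 3 per day and 5 tasks, at least 2 days are needed.
2 works (last occupied day: day 2): for example B in day 1, Q in day 1, Z in day 2, F in day 1, S in day 2.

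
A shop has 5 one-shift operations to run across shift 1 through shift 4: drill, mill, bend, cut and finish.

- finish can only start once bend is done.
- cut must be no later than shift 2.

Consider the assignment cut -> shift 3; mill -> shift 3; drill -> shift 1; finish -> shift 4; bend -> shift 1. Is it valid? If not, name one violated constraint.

finish can only start once bend is done — holds.
cut must be no later than shift 2 — violated.

No — it violates: cut must be no later than shift 2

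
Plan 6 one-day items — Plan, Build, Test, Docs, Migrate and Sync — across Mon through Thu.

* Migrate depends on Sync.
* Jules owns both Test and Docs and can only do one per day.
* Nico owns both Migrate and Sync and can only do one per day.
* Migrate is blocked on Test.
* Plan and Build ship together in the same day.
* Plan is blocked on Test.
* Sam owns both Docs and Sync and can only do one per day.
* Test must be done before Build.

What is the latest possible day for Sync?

Wed

Downstream work caps Sync at Wed.
Sync at Wed is achievable: Test -> Mon, Sync -> Wed, Build -> Tue, Docs -> Tue, Migrate -> Thu, Plan -> Tue.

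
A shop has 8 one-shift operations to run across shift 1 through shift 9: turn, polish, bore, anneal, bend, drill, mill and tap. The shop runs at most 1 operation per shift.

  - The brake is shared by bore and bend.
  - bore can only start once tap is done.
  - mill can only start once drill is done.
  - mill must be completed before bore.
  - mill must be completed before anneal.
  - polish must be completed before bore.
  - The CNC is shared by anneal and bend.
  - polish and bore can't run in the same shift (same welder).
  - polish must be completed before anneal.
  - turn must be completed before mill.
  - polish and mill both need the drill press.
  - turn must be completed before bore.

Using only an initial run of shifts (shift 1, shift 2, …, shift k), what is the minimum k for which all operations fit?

8

The precedence chain requires at least 3 distinct shifts.
With at most 1 per shift and 8 operations, at least 8 shifts are needed.
8 works (last occupied shift: shift 8): for example drill -> shift 2; anneal -> shift 7; bore -> shift 6; tap -> shift 5; polish -> shift 4; bend -> shift 8; turn -> shift 1; mill -> shift 3.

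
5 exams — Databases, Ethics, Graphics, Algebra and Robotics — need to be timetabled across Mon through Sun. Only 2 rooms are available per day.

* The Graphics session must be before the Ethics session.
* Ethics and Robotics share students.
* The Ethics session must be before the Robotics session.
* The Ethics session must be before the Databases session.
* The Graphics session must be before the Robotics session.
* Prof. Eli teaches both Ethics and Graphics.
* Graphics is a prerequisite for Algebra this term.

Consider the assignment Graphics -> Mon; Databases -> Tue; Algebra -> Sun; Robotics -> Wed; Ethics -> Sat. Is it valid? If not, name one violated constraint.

Ethics and Robotics share students — holds.
The Graphics session must be before the Ethics session — holds.
Graphics is a prerequisite for Algebra this term — holds.
The Ethics session must be before the Databases session — violated.
The Graphics session must be before the Robotics session — holds.
The Ethics session must be before the Robotics session — violated.
Only 2 rooms are available per day — holds.
Prof. Eli teaches both Ethics and Graphics — holds.

No — it violates: The Ethics session must be before the Databases session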